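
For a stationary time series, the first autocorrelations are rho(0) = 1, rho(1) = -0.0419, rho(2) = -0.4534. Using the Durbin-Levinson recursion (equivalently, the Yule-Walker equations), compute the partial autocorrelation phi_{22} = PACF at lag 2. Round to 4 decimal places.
\phi_{22} = -0.4560

The PACF at lag k is phi_{kk}, the last component of the solution
to the Yule-Walker system G_k phi = r_k where
  (G_k)_{ij} = rho(|i - j|), (r_k)_i = rho(i), i,j = 1..k.
Equivalently, Durbin-Levinson gives phi_{kk} iteratively:
  phi_{11} = rho(1)
  phi_{kk} = [rho(k) - sum_{j=1..k-1} phi_{k-1,j} rho(k-j)]
            / [1 - sum_{j=1..k-1} phi_{k-1,j} rho(j)],
  phi_{k,j} = phi_{k-1,j} - phi_{kk} phi_{k-1,k-j},  j = 1..k-1.
Step k = 1:
  phi_11 = rho(1) = -0.0419.
Step k = 2:
  phi_22 = [rho(2) - phi_11 rho(1)] / [1 - phi_11 rho(1)] = [-0.4534 - (-0.0419)(-0.0419)] / [1 - (-0.0419)(-0.0419)]
         = -0.45515561 / 0.99824439 = -0.456.
Therefore phi_{22} = -0.4560.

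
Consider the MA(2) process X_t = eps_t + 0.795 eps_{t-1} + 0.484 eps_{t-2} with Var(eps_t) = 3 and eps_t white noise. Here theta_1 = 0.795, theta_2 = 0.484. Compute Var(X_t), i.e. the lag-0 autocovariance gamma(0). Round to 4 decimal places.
\gamma(0) = 5.5988

For an MA(q) process X_t = eps_t + sum_i theta_i eps_{t-i} with
Var(eps_t) = sigma^2, the variance is
  gamma(0) = sigma^2 * (1 + sum_i theta_i^2).
  sum_i theta_i^2 = (0.795)^2 + (0.484)^2 = 0.632025 + 0.234256 = 0.866281.
  gamma(0) = 3 * (1 + 0.866281) = 3 * 1.866281 = 5.598843, which rounds to 5.5988.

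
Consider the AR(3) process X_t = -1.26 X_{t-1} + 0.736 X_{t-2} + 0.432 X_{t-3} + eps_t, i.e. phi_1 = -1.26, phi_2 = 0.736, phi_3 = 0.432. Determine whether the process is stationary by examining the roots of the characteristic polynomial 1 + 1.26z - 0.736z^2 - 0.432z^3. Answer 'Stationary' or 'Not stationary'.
\text{Not stationary}

The AR(p) characteristic polynomial is P(z) = 1 + 1.26z - 0.736z^2 - 0.432z^3.
Stationarity requires all roots to lie outside the unit circle, i.e. |z| > 1 for every root.
Degree 3: look for a simple real root z0 first, then factor out (1 - z/z0) and solve the remaining quadratic.
Testing z0 = -2.5: P(-2.5) = 1 + (1.26)(-2.5) + (-0.736)(-2.5)^2 + (-0.432)(-2.5)^3
  = 1 + (-3.15) + (-4.6) + (6.75) = 0.  So z_0 = -2.5 is a root, |z_0| = 2.5.
Divide out the factor (1 + 0.4 z) = (1 - z/z0) (since 1/z0 = -0.4):
  P(z) = (1 + 0.4 z)(1 + (0.86) z + (-1.08) z^2)
  [check: z-coef 0.86 - (-0.4) = 1.26; z^2-coef -1.08 - (-0.4)(0.86) = -0.736; z^3-coef -(-0.4)(-1.08) = -0.432.]
Remaining roots from the quadratic factor 1 + (0.86) z + (-1.08) z^2:
  Set 1 + (0.86) z + (-1.08) z^2 = 0, i.e. a z^2 + b z + c = 0 with a = -1.08, b = 0.86, c = 1.
  Discriminant D = b^2 - 4ac = (0.86)^2 - 4*(-1.08)*1 = 0.7396 - (-4.32) = 5.0596.
  D >= 0, so the roots are real: z = (-b +/- sqrt(D)) / (2a) = (-0.86 +/- 2.249355) / (-2.16).
    z_1 = (-0.86 + 2.249355) / (-2.16) = -0.6432,   |z_1| = 0.6432.
    z_2 = (-0.86 - 2.249355) / (-2.16) = 1.4395,   |z_2| = 1.4395.
Moduli of all roots: 2.5000, 0.6432, 1.4395.
All moduli strictly greater than 1? No.
Verdict: Not stationary.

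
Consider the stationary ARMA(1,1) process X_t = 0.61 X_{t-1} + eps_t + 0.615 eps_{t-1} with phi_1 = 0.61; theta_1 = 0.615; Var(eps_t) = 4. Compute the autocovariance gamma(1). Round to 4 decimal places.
\gamma(1) = 10.7314

Multiply the model equation by X_{t-k} and take expectations. With theta_0 = psi_0 = 1 and psi_j the MA(infinity) weights, this gives
  gamma(k) - sum_i phi_i gamma(k-i) = c_k,
  c_k = sigma^2 * sum_{j=k..q} theta_j psi_{j-k}   (c_k = 0 for k > q),
using gamma(-m) = gamma(m).
psi-weights needed (psi_j = theta_j + sum_i phi_i psi_{j-i}):
  psi_1 = theta_1 + phi_1 = 0.615 + (0.61) = 1.225
Right-hand sides:
  c_0 = sigma^2 (1 + theta_1 psi_1) = 4 * (1 + (0.615)(1.225)) = 4 * 1.753375 = 7.0135
  c_1 = sigma^2 theta_1 = 4 * (0.615) = 2.46
  c_2 = 0
Equations for k = 0 and k = 1 (AR order 1):
  gamma(0) = phi_1 gamma(1) + c_0
  gamma(1) = phi_1 gamma(0) + c_1
Substituting the second into the first: gamma(0) (1 - phi_1^2) = c_0 + phi_1 c_1, so
  gamma(0) = (c_0 + phi_1 c_1) / (1 - phi_1^2) = (7.0135 + (0.61)(2.46)) / (1 - (0.61)^2) = 8.5141 / 0.6279 = 13.559643.
  gamma(1) = phi_1 gamma(0) + c_1 = (0.61)(13.559643) + (2.46) = 10.731382.
Therefore gamma(1) = 10.7314 (to 4 decimal places).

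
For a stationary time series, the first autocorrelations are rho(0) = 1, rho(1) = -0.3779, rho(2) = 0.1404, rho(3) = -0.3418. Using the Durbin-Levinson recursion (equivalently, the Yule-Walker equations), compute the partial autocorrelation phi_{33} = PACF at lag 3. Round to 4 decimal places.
\phi_{33} = -0.3379

The PACF at lag k is phi_{kk}, the last component of the solution
to the Yule-Walker system G_k phi = r_k where
  (G_k)_{ij} = rho(|i - j|), (r_k)_i = rho(i), i,j = 1..k.
Equivalently, Durbin-Levinson gives phi_{kk} iteratively:
  phi_{11} = rho(1)
  phi_{kk} = [rho(k) - sum_{j=1..k-1} phi_{k-1,j} rho(k-j)]
            / [1 - sum_{j=1..k-1} phi_{k-1,j} rho(j)],
  phi_{k,j} = phi_{k-1,j} - phi_{kk} phi_{k-1,k-j},  j = 1..k-1.
Step k = 1:
  phi_11 = rho(1) = -0.3779.
Step k = 2:
  phi_22 = [rho(2) - phi_11 rho(1)] / [1 - phi_11 rho(1)] = [0.1404 - (-0.3779)(-0.3779)] / [1 - (-0.3779)(-0.3779)]
         = -0.00240841 / 0.85719159 = -0.00281.
  Update: phi_21 = phi_11 - phi_22 phi_11 = -0.3779 - (-0.00281)(-0.3779) = -0.378962.
Step k = 3:
  phi_33 = [rho(3) - phi_21 rho(2) - phi_22 rho(1)] / [1 - phi_21 rho(1) - phi_22 rho(2)]
    numerator   = -0.3418 - (-0.378962)(0.1404) - (-0.00281)(-0.3779) = -0.28965554
    denominator = 1 - (-0.378962)(-0.3779) - (-0.00281)(0.1404) = 0.85718482
  phi_33 = -0.28965554 / 0.85718482 = -0.3379.
Therefore phi_{33} = -0.3379.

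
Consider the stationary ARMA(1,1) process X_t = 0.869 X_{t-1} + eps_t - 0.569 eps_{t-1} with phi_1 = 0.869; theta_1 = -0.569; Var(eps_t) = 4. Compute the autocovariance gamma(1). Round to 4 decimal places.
\gamma(1) = 2.4777

Multiply the model equation by X_{t-k} and take expectations. With theta_0 = psi_0 = 1 and psi_j the MA(infinity) weights, this gives
  gamma(k) - sum_i phi_i gamma(k-i) = c_k,
  c_k = sigma^2 * sum_{j=k..q} theta_j psi_{j-k}   (c_k = 0 for k > q),
using gamma(-m) = gamma(m).
psi-weights needed (psi_j = theta_j + sum_i phi_i psi_{j-i}):
  psi_1 = theta_1 + phi_1 = -0.569 + (0.869) = 0.3
Right-hand sides:
  c_0 = sigma^2 (1 + theta_1 psi_1) = 4 * (1 + (-0.569)(0.3)) = 4 * 0.8293 = 3.3172
  c_1 = sigma^2 theta_1 = 4 * (-0.569) = -2.276
  c_2 = 0
Equations for k = 0 and k = 1 (AR order 1):
  gamma(0) = phi_1 gamma(1) + c_0
  gamma(1) = phi_1 gamma(0) + c_1
Substituting the second into the first: gamma(0) (1 - phi_1^2) = c_0 + phi_1 c_1, so
  gamma(0) = (c_0 + phi_1 c_1) / (1 - phi_1^2) = (3.3172 + (0.869)(-2.276)) / (1 - (0.869)^2) = 1.339356 / 0.244839 = 5.470354.
  gamma(1) = phi_1 gamma(0) + c_1 = (0.869)(5.470354) + (-2.276) = 2.477738.
Therefore gamma(1) = 2.4777 (to 4 decimal places).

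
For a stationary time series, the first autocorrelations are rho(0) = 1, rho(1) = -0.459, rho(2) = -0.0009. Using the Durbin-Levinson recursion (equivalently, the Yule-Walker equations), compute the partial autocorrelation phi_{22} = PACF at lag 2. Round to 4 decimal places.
\phi_{22} = -0.2681

The PACF at lag k is phi_{kk}, the last component of the solution
to the Yule-Walker system G_k phi = r_k where
  (G_k)_{ij} = rho(|i - j|), (r_k)_i = rho(i), i,j = 1..k.
Equivalently, Durbin-Levinson gives phi_{kk} iteratively:
  phi_{11} = rho(1)
  phi_{kk} = [rho(k) - sum_{j=1..k-1} phi_{k-1,j} rho(k-j)]
            / [1 - sum_{j=1..k-1} phi_{k-1,j} rho(j)],
  phi_{k,j} = phi_{k-1,j} - phi_{kk} phi_{k-1,k-j},  j = 1..k-1.
Step k = 1:
  phi_11 = rho(1) = -0.459.
Step k = 2:
  phi_22 = [rho(2) - phi_11 rho(1)] / [1 - phi_11 rho(1)] = [-0.0009 - (-0.459)(-0.459)] / [1 - (-0.459)(-0.459)]
         = -0.211581 / 0.789319 = -0.2681.
Therefore phi_{22} = -0.2681.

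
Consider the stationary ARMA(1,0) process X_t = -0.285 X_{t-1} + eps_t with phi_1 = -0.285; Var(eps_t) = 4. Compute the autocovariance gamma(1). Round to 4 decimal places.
\gamma(1) = -1.2408

Multiply the model equation by X_{t-k} and take expectations. With theta_0 = psi_0 = 1 and psi_j the MA(infinity) weights, this gives
  gamma(k) - sum_i phi_i gamma(k-i) = c_k,
  c_k = sigma^2 * sum_{j=k..q} theta_j psi_{j-k}   (c_k = 0 for k > q),
using gamma(-m) = gamma(m).
Pure AR (q = 0): c_0 = sigma^2 = 4, c_k = 0 for k >= 1.
Equations for k = 0 and k = 1 (AR order 1):
  gamma(0) = phi_1 gamma(1) + c_0
  gamma(1) = phi_1 gamma(0) + c_1
Substituting the second into the first: gamma(0) (1 - phi_1^2) = c_0 + phi_1 c_1, so
  gamma(0) = c_0 / (1 - phi_1^2) = 4 / (1 - (-0.285)^2) = 4 / 0.918775 = 4.353623.
  gamma(1) = phi_1 gamma(0) = (-0.285)(4.353623) = -1.240783.
Therefore gamma(1) = -1.2408 (to 4 decimal places).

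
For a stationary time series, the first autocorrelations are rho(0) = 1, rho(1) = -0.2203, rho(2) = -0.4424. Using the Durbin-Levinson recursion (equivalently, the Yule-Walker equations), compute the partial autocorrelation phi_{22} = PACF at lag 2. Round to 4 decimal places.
\phi_{22} = -0.5160

The PACF at lag k is phi_{kk}, the last component of the solution
to the Yule-Walker system G_k phi = r_k where
  (G_k)_{ij} = rho(|i - j|), (r_k)_i = rho(i), i,j = 1..k.
Equivalently, Durbin-Levinson gives phi_{kk} iteratively:
  phi_{11} = rho(1)
  phi_{kk} = [rho(k) - sum_{j=1..k-1} phi_{k-1,j} rho(k-j)]
            / [1 - sum_{j=1..k-1} phi_{k-1,j} rho(j)],
  phi_{k,j} = phi_{k-1,j} - phi_{kk} phi_{k-1,k-j},  j = 1..k-1.
Step k = 1:
  phi_11 = rho(1) = -0.2203.
Step k = 2:
  phi_22 = [rho(2) - phi_11 rho(1)] / [1 - phi_11 rho(1)] = [-0.4424 - (-0.2203)(-0.2203)] / [1 - (-0.2203)(-0.2203)]
         = -0.49093209 / 0.95146791 = -0.516.
Therefore phi_{22} = -0.5160.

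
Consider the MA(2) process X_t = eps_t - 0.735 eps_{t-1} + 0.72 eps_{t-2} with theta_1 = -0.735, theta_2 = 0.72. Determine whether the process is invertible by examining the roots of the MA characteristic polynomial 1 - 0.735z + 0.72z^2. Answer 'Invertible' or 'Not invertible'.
\text{Invertible}

The MA(q) characteristic polynomial is P(z) = 1 - 0.735z + 0.72z^2.
Invertibility requires all roots to lie outside the unit circle, i.e. |z| > 1 for every root.
Set 1 + (-0.735) z + (0.72) z^2 = 0, i.e. a z^2 + b z + c = 0 with a = 0.72, b = -0.735, c = 1.
Discriminant D = b^2 - 4ac = (-0.735)^2 - 4*(0.72)*1 = 0.540225 - (2.88) = -2.339775.
D < 0, so the roots are the complex-conjugate pair z = (-b +/- i sqrt(-D)) / (2a) = 0.5104 +/- 1.0622i.
For a conjugate pair |z|^2 = z * conj(z) = (product of roots) = c/a = 1/(0.72) = 1.388889, so |z| = sqrt(1.388889) = 1.1785 for both roots.
Moduli of all roots: 1.1785, 1.1785.
All moduli strictly greater than 1? Yes.
Verdict: Invertible.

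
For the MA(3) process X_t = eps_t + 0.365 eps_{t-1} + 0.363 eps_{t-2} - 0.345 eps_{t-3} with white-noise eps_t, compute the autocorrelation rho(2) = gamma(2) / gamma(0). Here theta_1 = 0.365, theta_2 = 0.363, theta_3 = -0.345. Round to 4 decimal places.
\rho(2) = 0.1713

For an MA(q) process with theta_0 = 1, the autocovariance is
  gamma(k) = sigma^2 * sum_{i=0..q-k} theta_i * theta_{i+k},
and rho(k) = gamma(k) / gamma(0). Sigma^2 cancels.
  numerator   = (1)*(0.363) + (0.365)*(-0.345) = 0.237075.
  denominator = (1)^2 + (0.365)^2 + (0.363)^2 + (-0.345)^2 = 1.384019.
  rho(2) = 0.237075 / 1.384019 = 0.1713.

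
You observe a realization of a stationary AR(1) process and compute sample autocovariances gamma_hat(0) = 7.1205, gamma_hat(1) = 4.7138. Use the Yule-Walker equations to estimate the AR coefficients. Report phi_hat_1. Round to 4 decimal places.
\hat\phi_{1} = 0.6620

The Yule-Walker equations for an AR(p) process read, in matrix form,
  Gamma_p phi = r_p,   with   (Gamma_p)_{ij} = gamma(|i - j|),
                       (r_p)_i = gamma(i),   i,j = 1..p.
Substitute the sample gammas (Toeplitz matrix and right-hand side of size 1):
  Gamma_p = [[7.1205]]
  r_p     = [4.7138]
With p = 1 this is the single equation gamma(0) phi_1 = gamma(1):
  phi_hat_1 = gamma(1) / gamma(0) = 4.7138 / 7.1205 = 0.6620.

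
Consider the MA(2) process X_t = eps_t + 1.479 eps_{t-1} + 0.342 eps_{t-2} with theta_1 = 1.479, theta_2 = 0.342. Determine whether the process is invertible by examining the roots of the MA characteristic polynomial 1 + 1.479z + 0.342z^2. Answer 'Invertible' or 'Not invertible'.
\text{Not invertible}

The MA(q) characteristic polynomial is P(z) = 1 + 1.479z + 0.342z^2.
Invertibility requires all roots to lie outside the unit circle, i.e. |z| > 1 for every root.
Set 1 + (1.479) z + (0.342) z^2 = 0, i.e. a z^2 + b z + c = 0 with a = 0.342, b = 1.479, c = 1.
Discriminant D = b^2 - 4ac = (1.479)^2 - 4*(0.342)*1 = 2.187441 - (1.368) = 0.819441.
D >= 0, so the roots are real: z = (-b +/- sqrt(D)) / (2a) = (-1.479 +/- 0.90523) / (0.684).
  z_1 = (-1.479 + 0.90523) / (0.684) = -0.8388,   |z_1| = 0.8388.
  z_2 = (-1.479 - 0.90523) / (0.684) = -3.4857,   |z_2| = 3.4857.
Moduli of all roots: 0.8388, 3.4857.
All moduli strictly greater than 1? No.
Verdict: Not invertible.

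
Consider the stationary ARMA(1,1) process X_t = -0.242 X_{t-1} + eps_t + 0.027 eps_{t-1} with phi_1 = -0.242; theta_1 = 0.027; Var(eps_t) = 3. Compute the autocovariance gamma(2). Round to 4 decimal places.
\gamma(2) = 0.1647

Multiply the model equation by X_{t-k} and take expectations. With theta_0 = psi_0 = 1 and psi_j the MA(infinity) weights, this gives
  gamma(k) - sum_i phi_i gamma(k-i) = c_k,
  c_k = sigma^2 * sum_{j=k..q} theta_j psi_{j-k}   (c_k = 0 for k > q),
using gamma(-m) = gamma(m).
psi-weights needed (psi_j = theta_j + sum_i phi_i psi_{j-i}):
  psi_1 = theta_1 + phi_1 = 0.027 + (-0.242) = -0.215
Right-hand sides:
  c_0 = sigma^2 (1 + theta_1 psi_1) = 3 * (1 + (0.027)(-0.215)) = 3 * 0.994195 = 2.982585
  c_1 = sigma^2 theta_1 = 3 * (0.027) = 0.081
  c_2 = 0
Equations for k = 0 and k = 1 (AR order 1):
  gamma(0) = phi_1 gamma(1) + c_0
  gamma(1) = phi_1 gamma(0) + c_1
Substituting the second into the first: gamma(0) (1 - phi_1^2) = c_0 + phi_1 c_1, so
  gamma(0) = (c_0 + phi_1 c_1) / (1 - phi_1^2) = (2.982585 + (-0.242)(0.081)) / (1 - (-0.242)^2) = 2.962983 / 0.941436 = 3.147302.
  gamma(1) = phi_1 gamma(0) + c_1 = (-0.242)(3.147302) + (0.081) = -0.680647.
For k = 2 (> q): gamma(2) = phi_1 gamma(1) = (-0.242)(-0.680647) = 0.164717.
Therefore gamma(2) = 0.1647 (to 4 decimal places).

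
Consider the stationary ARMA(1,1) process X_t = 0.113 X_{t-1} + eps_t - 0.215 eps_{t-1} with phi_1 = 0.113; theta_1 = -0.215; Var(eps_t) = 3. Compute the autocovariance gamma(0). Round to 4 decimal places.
\gamma(0) = 3.0316

Multiply the model equation by X_{t-k} and take expectations. With theta_0 = psi_0 = 1 and psi_j the MA(infinity) weights, this gives
  gamma(k) - sum_i phi_i gamma(k-i) = c_k,
  c_k = sigma^2 * sum_{j=k..q} theta_j psi_{j-k}   (c_k = 0 for k > q),
using gamma(-m) = gamma(m).
psi-weights needed (psi_j = theta_j + sum_i phi_i psi_{j-i}):
  psi_1 = theta_1 + phi_1 = -0.215 + (0.113) = -0.102
Right-hand sides:
  c_0 = sigma^2 (1 + theta_1 psi_1) = 3 * (1 + (-0.215)(-0.102)) = 3 * 1.02193 = 3.06579
  c_1 = sigma^2 theta_1 = 3 * (-0.215) = -0.645
  c_2 = 0
Equations for k = 0 and k = 1 (AR order 1):
  gamma(0) = phi_1 gamma(1) + c_0
  gamma(1) = phi_1 gamma(0) + c_1
Substituting the second into the first: gamma(0) (1 - phi_1^2) = c_0 + phi_1 c_1, so
  gamma(0) = (c_0 + phi_1 c_1) / (1 - phi_1^2) = (3.06579 + (0.113)(-0.645)) / (1 - (0.113)^2) = 2.992905 / 0.987231 = 3.031616.
Therefore gamma(0) = 3.0316 (to 4 decimal places).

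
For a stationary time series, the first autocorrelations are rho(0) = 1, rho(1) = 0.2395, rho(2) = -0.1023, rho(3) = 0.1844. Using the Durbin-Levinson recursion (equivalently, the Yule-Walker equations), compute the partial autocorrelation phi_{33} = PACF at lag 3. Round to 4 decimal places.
\phi_{33} = 0.2770

The PACF at lag k is phi_{kk}, the last component of the solution
to the Yule-Walker system G_k phi = r_k where
  (G_k)_{ij} = rho(|i - j|), (r_k)_i = rho(i), i,j = 1..k.
Equivalently, Durbin-Levinson gives phi_{kk} iteratively:
  phi_{11} = rho(1)
  phi_{kk} = [rho(k) - sum_{j=1..k-1} phi_{k-1,j} rho(k-j)]
            / [1 - sum_{j=1..k-1} phi_{k-1,j} rho(j)],
  phi_{k,j} = phi_{k-1,j} - phi_{kk} phi_{k-1,k-j},  j = 1..k-1.
Step k = 1:
  phi_11 = rho(1) = 0.2395.
Step k = 2:
  phi_22 = [rho(2) - phi_11 rho(1)] / [1 - phi_11 rho(1)] = [-0.1023 - (0.2395)(0.2395)] / [1 - (0.2395)(0.2395)]
         = -0.15966025 / 0.94263975 = -0.169376.
  Update: phi_21 = phi_11 - phi_22 phi_11 = 0.2395 - (-0.169376)(0.2395) = 0.280065.
Step k = 3:
  phi_33 = [rho(3) - phi_21 rho(2) - phi_22 rho(1)] / [1 - phi_21 rho(1) - phi_22 rho(2)]
    numerator   = 0.1844 - (0.280065)(-0.1023) - (-0.169376)(0.2395) = 0.25361617
    denominator = 1 - (0.280065)(0.2395) - (-0.169376)(-0.1023) = 0.91559719
  phi_33 = 0.25361617 / 0.91559719 = 0.277.
Therefore phi_{33} = 0.2770.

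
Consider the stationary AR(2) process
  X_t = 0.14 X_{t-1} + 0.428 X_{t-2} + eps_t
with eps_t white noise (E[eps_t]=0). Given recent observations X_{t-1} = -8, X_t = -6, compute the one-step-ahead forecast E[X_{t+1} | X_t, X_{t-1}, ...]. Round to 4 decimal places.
E[X_{t+1} \mid \mathcal F_t] = -4.2640

For an AR(p) model X_t = c + sum_i phi_i X_{t-i} + eps_t, the
one-step-ahead conditional mean is
  E[X_{t+1} | X_t, ...] = c + sum_i phi_i X_{t+1-i}.
Substitute known values:
  E[X_{t+1} | ...] = (0.14) * (-6) + (0.428) * (-8)
                   = -4.2640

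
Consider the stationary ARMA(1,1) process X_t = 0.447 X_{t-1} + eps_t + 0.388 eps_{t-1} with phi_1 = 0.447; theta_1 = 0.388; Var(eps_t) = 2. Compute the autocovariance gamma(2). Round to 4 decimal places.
\gamma(2) = 1.0947

Multiply the model equation by X_{t-k} and take expectations. With theta_0 = psi_0 = 1 and psi_j the MA(infinity) weights, this gives
  gamma(k) - sum_i phi_i gamma(k-i) = c_k,
  c_k = sigma^2 * sum_{j=k..q} theta_j psi_{j-k}   (c_k = 0 for k > q),
using gamma(-m) = gamma(m).
psi-weights needed (psi_j = theta_j + sum_i phi_i psi_{j-i}):
  psi_1 = theta_1 + phi_1 = 0.388 + (0.447) = 0.835
Right-hand sides:
  c_0 = sigma^2 (1 + theta_1 psi_1) = 2 * (1 + (0.388)(0.835)) = 2 * 1.32398 = 2.64796
  c_1 = sigma^2 theta_1 = 2 * (0.388) = 0.776
  c_2 = 0
Equations for k = 0 and k = 1 (AR order 1):
  gamma(0) = phi_1 gamma(1) + c_0
  gamma(1) = phi_1 gamma(0) + c_1
Substituting the second into the first: gamma(0) (1 - phi_1^2) = c_0 + phi_1 c_1, so
  gamma(0) = (c_0 + phi_1 c_1) / (1 - phi_1^2) = (2.64796 + (0.447)(0.776)) / (1 - (0.447)^2) = 2.994832 / 0.800191 = 3.742646.
  gamma(1) = phi_1 gamma(0) + c_1 = (0.447)(3.742646) + (0.776) = 2.448963.
For k = 2 (> q): gamma(2) = phi_1 gamma(1) = (0.447)(2.448963) = 1.094686.
Therefore gamma(2) = 1.0947 (to 4 decimal places).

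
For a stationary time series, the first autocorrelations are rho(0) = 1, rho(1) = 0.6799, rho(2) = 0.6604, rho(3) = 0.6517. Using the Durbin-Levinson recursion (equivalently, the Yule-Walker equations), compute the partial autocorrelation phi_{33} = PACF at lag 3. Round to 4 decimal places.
\phi_{33} = 0.2531

The PACF at lag k is phi_{kk}, the last component of the solution
to the Yule-Walker system G_k phi = r_k where
  (G_k)_{ij} = rho(|i - j|), (r_k)_i = rho(i), i,j = 1..k.
Equivalently, Durbin-Levinson gives phi_{kk} iteratively:
  phi_{11} = rho(1)
  phi_{kk} = [rho(k) - sum_{j=1..k-1} phi_{k-1,j} rho(k-j)]
            / [1 - sum_{j=1..k-1} phi_{k-1,j} rho(j)],
  phi_{k,j} = phi_{k-1,j} - phi_{kk} phi_{k-1,k-j},  j = 1..k-1.
Step k = 1:
  phi_11 = rho(1) = 0.6799.
Step k = 2:
  phi_22 = [rho(2) - phi_11 rho(1)] / [1 - phi_11 rho(1)] = [0.6604 - (0.6799)(0.6799)] / [1 - (0.6799)(0.6799)]
         = 0.19813599 / 0.53773599 = 0.368463.
  Update: phi_21 = phi_11 - phi_22 phi_11 = 0.6799 - (0.368463)(0.6799) = 0.429382.
Step k = 3:
  phi_33 = [rho(3) - phi_21 rho(2) - phi_22 rho(1)] / [1 - phi_21 rho(1) - phi_22 rho(2)]
    numerator   = 0.6517 - (0.429382)(0.6604) - (0.368463)(0.6799) = 0.11761805
    denominator = 1 - (0.429382)(0.6799) - (0.368463)(0.6604) = 0.46473014
  phi_33 = 0.11761805 / 0.46473014 = 0.2531.
Therefore phi_{33} = 0.2531.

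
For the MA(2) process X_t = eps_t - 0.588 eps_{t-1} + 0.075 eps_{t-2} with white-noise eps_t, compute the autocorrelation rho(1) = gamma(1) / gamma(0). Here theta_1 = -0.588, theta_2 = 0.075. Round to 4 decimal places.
\rho(1) = -0.4677

For an MA(q) process with theta_0 = 1, the autocovariance is
  gamma(k) = sigma^2 * sum_{i=0..q-k} theta_i * theta_{i+k},
and rho(k) = gamma(k) / gamma(0). Sigma^2 cancels.
  numerator   = (1)*(-0.588) + (-0.588)*(0.075) = -0.6321.
  denominator = (1)^2 + (-0.588)^2 + (0.075)^2 = 1.351369.
  rho(1) = -0.6321 / 1.351369 = -0.4677.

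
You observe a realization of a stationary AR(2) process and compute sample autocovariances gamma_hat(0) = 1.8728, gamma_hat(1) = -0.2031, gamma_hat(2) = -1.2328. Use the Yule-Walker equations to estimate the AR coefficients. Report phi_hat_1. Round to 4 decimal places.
\hat\phi_{1} = -0.1820

The Yule-Walker equations for an AR(p) process read, in matrix form,
  Gamma_p phi = r_p,   with   (Gamma_p)_{ij} = gamma(|i - j|),
                       (r_p)_i = gamma(i),   i,j = 1..p.
Substitute the sample gammas (Toeplitz matrix and right-hand side of size 2):
  Gamma_p = [[1.8728, -0.2031], [-0.2031, 1.8728]]
  r_p     = [-0.2031, -1.2328]
Written out:
  1.8728 phi_1 - 0.2031 phi_2 = -0.2031
  -0.2031 phi_1 + 1.8728 phi_2 = -1.2328
Solve by Cramer's rule:
  det = gamma(0)^2 - gamma(1)^2 = (1.8728)^2 - (-0.2031)^2 = 3.50737984 - 0.04124961 = 3.46613023
  phi_hat_1 = [gamma(1) gamma(0) - gamma(1) gamma(2)] / det = [(-0.2031)(1.8728) - (-0.2031)(-1.2328)] / 3.46613023 = -0.63074736 / 3.46613023 = -0.182
  phi_hat_2 = [gamma(0) gamma(2) - gamma(1)^2] / det = [(1.8728)(-1.2328) - (-0.2031)^2] / 3.46613023 = -2.35003745 / 3.46613023 = -0.678
So phi_hat = [-0.1820, -0.6780].
Therefore phi_hat_1 = -0.1820.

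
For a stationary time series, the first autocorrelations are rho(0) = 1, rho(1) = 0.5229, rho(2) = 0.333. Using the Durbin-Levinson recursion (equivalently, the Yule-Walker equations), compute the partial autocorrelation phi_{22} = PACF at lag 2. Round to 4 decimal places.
\phi_{22} = 0.0820

The PACF at lag k is phi_{kk}, the last component of the solution
to the Yule-Walker system G_k phi = r_k where
  (G_k)_{ij} = rho(|i - j|), (r_k)_i = rho(i), i,j = 1..k.
Equivalently, Durbin-Levinson gives phi_{kk} iteratively:
  phi_{11} = rho(1)
  phi_{kk} = [rho(k) - sum_{j=1..k-1} phi_{k-1,j} rho(k-j)]
            / [1 - sum_{j=1..k-1} phi_{k-1,j} rho(j)],
  phi_{k,j} = phi_{k-1,j} - phi_{kk} phi_{k-1,k-j},  j = 1..k-1.
Step k = 1:
  phi_11 = rho(1) = 0.5229.
Step k = 2:
  phi_22 = [rho(2) - phi_11 rho(1)] / [1 - phi_11 rho(1)] = [0.333 - (0.5229)(0.5229)] / [1 - (0.5229)(0.5229)]
         = 0.05957559 / 0.72657559 = 0.082.
Therefore phi_{22} = 0.0820.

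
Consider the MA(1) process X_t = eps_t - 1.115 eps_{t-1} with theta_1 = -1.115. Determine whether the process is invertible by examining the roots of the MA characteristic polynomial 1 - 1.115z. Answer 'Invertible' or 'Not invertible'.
\text{Not invertible}

The MA(q) characteristic polynomial is P(z) = 1 - 1.115z.
Invertibility requires all roots to lie outside the unit circle, i.e. |z| > 1 for every root.
This is linear in z: 1 + (-1.115) z = 0  =>  z = -1/(-1.115) = 0.896861,  |z| = 0.896861.
Moduli of all roots: 0.8969.
All moduli strictly greater than 1? No.
Verdict: Not invertible.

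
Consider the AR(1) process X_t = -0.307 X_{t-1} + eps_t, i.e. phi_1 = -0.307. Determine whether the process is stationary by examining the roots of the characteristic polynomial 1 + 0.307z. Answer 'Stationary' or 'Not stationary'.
\text{Stationary}

The AR(p) characteristic polynomial is P(z) = 1 + 0.307z.
Stationarity requires all roots to lie outside the unit circle, i.e. |z| > 1 for every root.
This is linear in z: 1 + (0.307) z = 0  =>  z = -1/(0.307) = -3.257329,  |z| = 3.257329.
Moduli of all roots: 3.2573.
All moduli strictly greater than 1? Yes.
Verdict: Stationary.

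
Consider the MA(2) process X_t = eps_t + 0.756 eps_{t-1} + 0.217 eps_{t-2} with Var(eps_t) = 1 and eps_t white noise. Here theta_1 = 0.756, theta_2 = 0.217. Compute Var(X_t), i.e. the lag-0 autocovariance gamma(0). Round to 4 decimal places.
\gamma(0) = 1.6186

For an MA(q) process X_t = eps_t + sum_i theta_i eps_{t-i} with
Var(eps_t) = sigma^2, the variance is
  gamma(0) = sigma^2 * (1 + sum_i theta_i^2).
  sum_i theta_i^2 = (0.756)^2 + (0.217)^2 = 0.571536 + 0.047089 = 0.618625.
  gamma(0) = 1 * (1 + 0.618625) = 1 * 1.618625 = 1.618625, which rounds to 1.6186.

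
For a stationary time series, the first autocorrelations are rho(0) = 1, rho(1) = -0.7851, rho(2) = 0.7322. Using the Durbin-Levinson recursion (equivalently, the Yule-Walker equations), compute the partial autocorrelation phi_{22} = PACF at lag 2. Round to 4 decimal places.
\phi_{22} = 0.3019

The PACF at lag k is phi_{kk}, the last component of the solution
to the Yule-Walker system G_k phi = r_k where
  (G_k)_{ij} = rho(|i - j|), (r_k)_i = rho(i), i,j = 1..k.
Equivalently, Durbin-Levinson gives phi_{kk} iteratively:
  phi_{11} = rho(1)
  phi_{kk} = [rho(k) - sum_{j=1..k-1} phi_{k-1,j} rho(k-j)]
            / [1 - sum_{j=1..k-1} phi_{k-1,j} rho(j)],
  phi_{k,j} = phi_{k-1,j} - phi_{kk} phi_{k-1,k-j},  j = 1..k-1.
Step k = 1:
  phi_11 = rho(1) = -0.7851.
Step k = 2:
  phi_22 = [rho(2) - phi_11 rho(1)] / [1 - phi_11 rho(1)] = [0.7322 - (-0.7851)(-0.7851)] / [1 - (-0.7851)(-0.7851)]
         = 0.11581799 / 0.38361799 = 0.3019.
Therefore phi_{22} = 0.3019.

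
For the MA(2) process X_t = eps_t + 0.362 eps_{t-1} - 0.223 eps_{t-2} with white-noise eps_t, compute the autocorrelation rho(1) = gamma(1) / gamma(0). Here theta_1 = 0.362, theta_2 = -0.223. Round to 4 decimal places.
\rho(1) = 0.2382

For an MA(q) process with theta_0 = 1, the autocovariance is
  gamma(k) = sigma^2 * sum_{i=0..q-k} theta_i * theta_{i+k},
and rho(k) = gamma(k) / gamma(0). Sigma^2 cancels.
  numerator   = (1)*(0.362) + (0.362)*(-0.223) = 0.281274.
  denominator = (1)^2 + (0.362)^2 + (-0.223)^2 = 1.180773.
  rho(1) = 0.281274 / 1.180773 = 0.2382.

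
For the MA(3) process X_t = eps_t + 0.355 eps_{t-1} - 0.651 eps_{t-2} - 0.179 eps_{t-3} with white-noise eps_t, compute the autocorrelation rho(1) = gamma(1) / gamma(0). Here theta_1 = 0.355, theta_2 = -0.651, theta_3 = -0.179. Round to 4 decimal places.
\rho(1) = 0.1520

For an MA(q) process with theta_0 = 1, the autocovariance is
  gamma(k) = sigma^2 * sum_{i=0..q-k} theta_i * theta_{i+k},
and rho(k) = gamma(k) / gamma(0). Sigma^2 cancels.
  numerator   = (1)*(0.355) + (0.355)*(-0.651) + (-0.651)*(-0.179) = 0.240424.
  denominator = (1)^2 + (0.355)^2 + (-0.651)^2 + (-0.179)^2 = 1.581867.
  rho(1) = 0.240424 / 1.581867 = 0.1520.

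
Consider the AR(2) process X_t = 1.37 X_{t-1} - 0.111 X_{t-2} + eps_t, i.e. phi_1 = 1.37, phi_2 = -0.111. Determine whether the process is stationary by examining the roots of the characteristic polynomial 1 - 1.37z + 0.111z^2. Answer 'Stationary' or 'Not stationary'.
\text{Not stationary}

The AR(p) characteristic polynomial is P(z) = 1 - 1.37z + 0.111z^2.
Stationarity requires all roots to lie outside the unit circle, i.e. |z| > 1 for every root.
Set 1 + (-1.37) z + (0.111) z^2 = 0, i.e. a z^2 + b z + c = 0 with a = 0.111, b = -1.37, c = 1.
Discriminant D = b^2 - 4ac = (-1.37)^2 - 4*(0.111)*1 = 1.8769 - (0.444) = 1.4329.
D >= 0, so the roots are real: z = (-b +/- sqrt(D)) / (2a) = (1.37 +/- 1.197038) / (0.222).
  z_1 = (1.37 + 1.197038) / (0.222) = 11.5632,   |z_1| = 11.5632.
  z_2 = (1.37 - 1.197038) / (0.222) = 0.7791,   |z_2| = 0.7791.
Moduli of all roots: 11.5632, 0.7791.
All moduli strictly greater than 1? No.
Verdict: Not stationary.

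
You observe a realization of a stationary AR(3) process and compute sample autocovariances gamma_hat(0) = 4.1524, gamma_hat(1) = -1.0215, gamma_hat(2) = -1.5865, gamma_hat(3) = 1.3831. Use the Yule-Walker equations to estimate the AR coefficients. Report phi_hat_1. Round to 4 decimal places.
\hat\phi_{1} = -0.3110

The Yule-Walker equations for an AR(p) process read, in matrix form,
  Gamma_p phi = r_p,   with   (Gamma_p)_{ij} = gamma(|i - j|),
                       (r_p)_i = gamma(i),   i,j = 1..p.
Substitute the sample gammas (Toeplitz matrix and right-hand side of size 3):
  Gamma_p = [[4.1524, -1.0215, -1.5865], [-1.0215, 4.1524, -1.0215], [-1.5865, -1.0215, 4.1524]]
  r_p     = [-1.0215, -1.5865, 1.3831]
Written out (R1..R3):
  (R1) 4.1524 phi_1 - 1.0215 phi_2 - 1.5865 phi_3 = -1.0215
  (R2) -1.0215 phi_1 + 4.1524 phi_2 - 1.0215 phi_3 = -1.5865
  (R3) -1.5865 phi_1 - 1.0215 phi_2 + 4.1524 phi_3 = 1.3831
Gaussian elimination:
  R2 <- R2 - (-1.0215/4.1524) R1 = R2 - (-0.246002) R1:  3.901109 phi_2 - 1.411783 phi_3 = -1.837791
  R3 <- R3 - (-1.5865/4.1524) R1 = R3 - (-0.382068) R1:  -1.411783 phi_2 + 3.546249 phi_3 = 0.992817
  R3 <- R3 - (-1.411783/3.901109) R2 = R3 - (-0.361893) R2:  3.035335 phi_3 = 0.327734
Back-substitution:
  phi_hat_3 = 0.327734 / 3.035335 = 0.107973
  phi_hat_2 = (-1.837791 - (-1.411783)(0.107973)) / 3.901109 = -0.43202
  phi_hat_1 = (-1.0215 - (-1.0215)(-0.43202) - (-1.5865)(0.107973)) / 4.1524 = -0.311027
So phi_hat = [-0.3110, -0.4320, 0.1080].
Therefore phi_hat_1 = -0.3110.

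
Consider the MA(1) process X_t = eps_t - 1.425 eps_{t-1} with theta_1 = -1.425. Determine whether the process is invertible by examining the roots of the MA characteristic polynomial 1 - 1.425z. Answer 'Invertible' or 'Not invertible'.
\text{Not invertible}

The MA(q) characteristic polynomial is P(z) = 1 - 1.425z.
Invertibility requires all roots to lie outside the unit circle, i.e. |z| > 1 for every root.
This is linear in z: 1 + (-1.425) z = 0  =>  z = -1/(-1.425) = 0.701754,  |z| = 0.701754.
Moduli of all roots: 0.7018.
All moduli strictly greater than 1? No.
Verdict: Not invertible.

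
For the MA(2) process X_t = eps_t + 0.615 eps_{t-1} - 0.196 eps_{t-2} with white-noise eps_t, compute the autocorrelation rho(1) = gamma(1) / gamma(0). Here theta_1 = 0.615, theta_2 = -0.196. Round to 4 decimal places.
\rho(1) = 0.3490

For an MA(q) process with theta_0 = 1, the autocovariance is
  gamma(k) = sigma^2 * sum_{i=0..q-k} theta_i * theta_{i+k},
and rho(k) = gamma(k) / gamma(0). Sigma^2 cancels.
  numerator   = (1)*(0.615) + (0.615)*(-0.196) = 0.49446.
  denominator = (1)^2 + (0.615)^2 + (-0.196)^2 = 1.416641.
  rho(1) = 0.49446 / 1.416641 = 0.3490.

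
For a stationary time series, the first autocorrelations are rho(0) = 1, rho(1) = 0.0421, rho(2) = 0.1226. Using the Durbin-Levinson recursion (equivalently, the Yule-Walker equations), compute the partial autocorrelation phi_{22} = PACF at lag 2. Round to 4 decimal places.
\phi_{22} = 0.1210

The PACF at lag k is phi_{kk}, the last component of the solution
to the Yule-Walker system G_k phi = r_k where
  (G_k)_{ij} = rho(|i - j|), (r_k)_i = rho(i), i,j = 1..k.
Equivalently, Durbin-Levinson gives phi_{kk} iteratively:
  phi_{11} = rho(1)
  phi_{kk} = [rho(k) - sum_{j=1..k-1} phi_{k-1,j} rho(k-j)]
            / [1 - sum_{j=1..k-1} phi_{k-1,j} rho(j)],
  phi_{k,j} = phi_{k-1,j} - phi_{kk} phi_{k-1,k-j},  j = 1..k-1.
Step k = 1:
  phi_11 = rho(1) = 0.0421.
Step k = 2:
  phi_22 = [rho(2) - phi_11 rho(1)] / [1 - phi_11 rho(1)] = [0.1226 - (0.0421)(0.0421)] / [1 - (0.0421)(0.0421)]
         = 0.12082759 / 0.99822759 = 0.121.
Therefore phi_{22} = 0.1210.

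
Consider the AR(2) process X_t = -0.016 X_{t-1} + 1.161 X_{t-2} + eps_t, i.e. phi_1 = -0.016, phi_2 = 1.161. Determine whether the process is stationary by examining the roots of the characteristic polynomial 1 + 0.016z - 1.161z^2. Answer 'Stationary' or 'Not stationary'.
\text{Not stationary}

The AR(p) characteristic polynomial is P(z) = 1 + 0.016z - 1.161z^2.
Stationarity requires all roots to lie outside the unit circle, i.e. |z| > 1 for every root.
Set 1 + (0.016) z + (-1.161) z^2 = 0, i.e. a z^2 + b z + c = 0 with a = -1.161, b = 0.016, c = 1.
Discriminant D = b^2 - 4ac = (0.016)^2 - 4*(-1.161)*1 = 0.000256 - (-4.644) = 4.644256.
D >= 0, so the roots are real: z = (-b +/- sqrt(D)) / (2a) = (-0.016 +/- 2.155054) / (-2.322).
  z_1 = (-0.016 + 2.155054) / (-2.322) = -0.9212,   |z_1| = 0.9212.
  z_2 = (-0.016 - 2.155054) / (-2.322) = 0.935,   |z_2| = 0.935.
Moduli of all roots: 0.9212, 0.9350.
All moduli strictly greater than 1? No.
Verdict: Not stationary.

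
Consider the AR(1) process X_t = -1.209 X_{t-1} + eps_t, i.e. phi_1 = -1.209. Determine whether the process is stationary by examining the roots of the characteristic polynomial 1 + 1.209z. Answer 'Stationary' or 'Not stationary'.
\text{Not stationary}

The AR(p) characteristic polynomial is P(z) = 1 + 1.209z.
Stationarity requires all roots to lie outside the unit circle, i.e. |z| > 1 for every root.
This is linear in z: 1 + (1.209) z = 0  =>  z = -1/(1.209) = -0.82713,  |z| = 0.82713.
Moduli of all roots: 0.8271.
All moduli strictly greater than 1? No.
Verdict: Not stationary.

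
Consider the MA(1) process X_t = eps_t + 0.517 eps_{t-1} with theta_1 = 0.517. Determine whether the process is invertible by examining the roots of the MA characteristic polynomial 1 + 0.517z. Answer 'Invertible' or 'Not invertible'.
\text{Invertible}

The MA(q) characteristic polynomial is P(z) = 1 + 0.517z.
Invertibility requires all roots to lie outside the unit circle, i.e. |z| > 1 for every root.
This is linear in z: 1 + (0.517) z = 0  =>  z = -1/(0.517) = -1.934236,  |z| = 1.934236.
Moduli of all roots: 1.9342.
All moduli strictly greater than 1? Yes.
Verdict: Invertible.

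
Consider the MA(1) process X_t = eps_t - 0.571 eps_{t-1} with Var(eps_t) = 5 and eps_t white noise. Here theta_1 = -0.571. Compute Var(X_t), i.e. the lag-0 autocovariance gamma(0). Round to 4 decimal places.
\gamma(0) = 6.6302

For an MA(q) process X_t = eps_t + sum_i theta_i eps_{t-i} with
Var(eps_t) = sigma^2, the variance is
  gamma(0) = sigma^2 * (1 + sum_i theta_i^2).
  sum_i theta_i^2 = (-0.571)^2 = 0.326041.
  gamma(0) = 5 * (1 + 0.326041) = 5 * 1.326041 = 6.630205, which rounds to 6.6302.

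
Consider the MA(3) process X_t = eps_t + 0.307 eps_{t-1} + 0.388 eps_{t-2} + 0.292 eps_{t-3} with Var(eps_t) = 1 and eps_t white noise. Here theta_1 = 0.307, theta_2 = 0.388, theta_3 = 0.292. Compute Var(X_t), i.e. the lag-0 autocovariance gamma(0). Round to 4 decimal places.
\gamma(0) = 1.3301

For an MA(q) process X_t = eps_t + sum_i theta_i eps_{t-i} with
Var(eps_t) = sigma^2, the variance is
  gamma(0) = sigma^2 * (1 + sum_i theta_i^2).
  sum_i theta_i^2 = (0.307)^2 + (0.388)^2 + (0.292)^2 = 0.094249 + 0.150544 + 0.085264 = 0.330057.
  gamma(0) = 1 * (1 + 0.330057) = 1 * 1.330057 = 1.330057, which rounds to 1.3301.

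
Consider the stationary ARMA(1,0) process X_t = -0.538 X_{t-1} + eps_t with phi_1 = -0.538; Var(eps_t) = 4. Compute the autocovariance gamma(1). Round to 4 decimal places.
\gamma(1) = -3.0286

Multiply the model equation by X_{t-k} and take expectations. With theta_0 = psi_0 = 1 and psi_j the MA(infinity) weights, this gives
  gamma(k) - sum_i phi_i gamma(k-i) = c_k,
  c_k = sigma^2 * sum_{j=k..q} theta_j psi_{j-k}   (c_k = 0 for k > q),
using gamma(-m) = gamma(m).
Pure AR (q = 0): c_0 = sigma^2 = 4, c_k = 0 for k >= 1.
Equations for k = 0 and k = 1 (AR order 1):
  gamma(0) = phi_1 gamma(1) + c_0
  gamma(1) = phi_1 gamma(0) + c_1
Substituting the second into the first: gamma(0) (1 - phi_1^2) = c_0 + phi_1 c_1, so
  gamma(0) = c_0 / (1 - phi_1^2) = 4 / (1 - (-0.538)^2) = 4 / 0.710556 = 5.629394.
  gamma(1) = phi_1 gamma(0) = (-0.538)(5.629394) = -3.028614.
Therefore gamma(1) = -3.0286 (to 4 decimal places).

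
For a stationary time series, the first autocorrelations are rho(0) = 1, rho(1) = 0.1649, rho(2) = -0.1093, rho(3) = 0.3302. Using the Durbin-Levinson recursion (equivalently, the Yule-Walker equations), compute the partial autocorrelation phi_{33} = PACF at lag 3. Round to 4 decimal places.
\phi_{33} = 0.3921

The PACF at lag k is phi_{kk}, the last component of the solution
to the Yule-Walker system G_k phi = r_k where
  (G_k)_{ij} = rho(|i - j|), (r_k)_i = rho(i), i,j = 1..k.
Equivalently, Durbin-Levinson gives phi_{kk} iteratively:
  phi_{11} = rho(1)
  phi_{kk} = [rho(k) - sum_{j=1..k-1} phi_{k-1,j} rho(k-j)]
            / [1 - sum_{j=1..k-1} phi_{k-1,j} rho(j)],
  phi_{k,j} = phi_{k-1,j} - phi_{kk} phi_{k-1,k-j},  j = 1..k-1.
Step k = 1:
  phi_11 = rho(1) = 0.1649.
Step k = 2:
  phi_22 = [rho(2) - phi_11 rho(1)] / [1 - phi_11 rho(1)] = [-0.1093 - (0.1649)(0.1649)] / [1 - (0.1649)(0.1649)]
         = -0.13649201 / 0.97280799 = -0.140307.
  Update: phi_21 = phi_11 - phi_22 phi_11 = 0.1649 - (-0.140307)(0.1649) = 0.188037.
Step k = 3:
  phi_33 = [rho(3) - phi_21 rho(2) - phi_22 rho(1)] / [1 - phi_21 rho(1) - phi_22 rho(2)]
    numerator   = 0.3302 - (0.188037)(-0.1093) - (-0.140307)(0.1649) = 0.37388907
    denominator = 1 - (0.188037)(0.1649) - (-0.140307)(-0.1093) = 0.95365717
  phi_33 = 0.37388907 / 0.95365717 = 0.3921.
Therefore phi_{33} = 0.3921.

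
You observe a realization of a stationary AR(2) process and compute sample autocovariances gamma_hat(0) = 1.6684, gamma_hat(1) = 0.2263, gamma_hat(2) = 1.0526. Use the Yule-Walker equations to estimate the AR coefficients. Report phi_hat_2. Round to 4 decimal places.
\hat\phi_{2} = 0.6240

The Yule-Walker equations for an AR(p) process read, in matrix form,
  Gamma_p phi = r_p,   with   (Gamma_p)_{ij} = gamma(|i - j|),
                       (r_p)_i = gamma(i),   i,j = 1..p.
Substitute the sample gammas (Toeplitz matrix and right-hand side of size 2):
  Gamma_p = [[1.6684, 0.2263], [0.2263, 1.6684]]
  r_p     = [0.2263, 1.0526]
Written out:
  1.6684 phi_1 + 0.2263 phi_2 = 0.2263
  0.2263 phi_1 + 1.6684 phi_2 = 1.0526
Solve by Cramer's rule:
  det = gamma(0)^2 - gamma(1)^2 = (1.6684)^2 - (0.2263)^2 = 2.78355856 - 0.05121169 = 2.73234687
  phi_hat_1 = [gamma(1) gamma(0) - gamma(1) gamma(2)] / det = [(0.2263)(1.6684) - (0.2263)(1.0526)] / 2.73234687 = 0.13935554 / 2.73234687 = 0.051
  phi_hat_2 = [gamma(0) gamma(2) - gamma(1)^2] / det = [(1.6684)(1.0526) - (0.2263)^2] / 2.73234687 = 1.70494615 / 2.73234687 = 0.624
So phi_hat = [0.0510, 0.6240].
Therefore phi_hat_2 = 0.6240.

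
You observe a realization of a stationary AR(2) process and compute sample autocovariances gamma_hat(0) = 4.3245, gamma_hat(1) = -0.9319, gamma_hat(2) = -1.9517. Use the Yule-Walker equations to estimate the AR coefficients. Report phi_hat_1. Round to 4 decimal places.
\hat\phi_{1} = -0.3280

The Yule-Walker equations for an AR(p) process read, in matrix form,
  Gamma_p phi = r_p,   with   (Gamma_p)_{ij} = gamma(|i - j|),
                       (r_p)_i = gamma(i),   i,j = 1..p.
Substitute the sample gammas (Toeplitz matrix and right-hand side of size 2):
  Gamma_p = [[4.3245, -0.9319], [-0.9319, 4.3245]]
  r_p     = [-0.9319, -1.9517]
Written out:
  4.3245 phi_1 - 0.9319 phi_2 = -0.9319
  -0.9319 phi_1 + 4.3245 phi_2 = -1.9517
Solve by Cramer's rule:
  det = gamma(0)^2 - gamma(1)^2 = (4.3245)^2 - (-0.9319)^2 = 18.70130025 - 0.86843761 = 17.83286264
  phi_hat_1 = [gamma(1) gamma(0) - gamma(1) gamma(2)] / det = [(-0.9319)(4.3245) - (-0.9319)(-1.9517)] / 17.83286264 = -5.84879078 / 17.83286264 = -0.328
  phi_hat_2 = [gamma(0) gamma(2) - gamma(1)^2] / det = [(4.3245)(-1.9517) - (-0.9319)^2] / 17.83286264 = -9.30856426 / 17.83286264 = -0.522
So phi_hat = [-0.3280, -0.5220].
Therefore phi_hat_1 = -0.3280.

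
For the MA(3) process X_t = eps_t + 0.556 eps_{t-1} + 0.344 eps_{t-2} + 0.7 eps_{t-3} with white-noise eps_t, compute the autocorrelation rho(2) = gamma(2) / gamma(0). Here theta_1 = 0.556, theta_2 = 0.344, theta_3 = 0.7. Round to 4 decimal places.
\rho(2) = 0.3824

For an MA(q) process with theta_0 = 1, the autocovariance is
  gamma(k) = sigma^2 * sum_{i=0..q-k} theta_i * theta_{i+k},
and rho(k) = gamma(k) / gamma(0). Sigma^2 cancels.
  numerator   = (1)*(0.344) + (0.556)*(0.7) = 0.7332.
  denominator = (1)^2 + (0.556)^2 + (0.344)^2 + (0.7)^2 = 1.917472.
  rho(2) = 0.7332 / 1.917472 = 0.3824.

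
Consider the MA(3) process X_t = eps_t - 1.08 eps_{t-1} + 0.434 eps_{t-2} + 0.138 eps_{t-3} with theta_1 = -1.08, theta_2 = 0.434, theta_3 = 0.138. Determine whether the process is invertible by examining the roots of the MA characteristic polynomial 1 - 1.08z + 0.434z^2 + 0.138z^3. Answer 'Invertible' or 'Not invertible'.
\text{Invertible}

The MA(q) characteristic polynomial is P(z) = 1 - 1.08z + 0.434z^2 + 0.138z^3.
Invertibility requires all roots to lie outside the unit circle, i.e. |z| > 1 for every root.
Degree 3: look for a simple real root z0 first, then factor out (1 - z/z0) and solve the remaining quadratic.
Testing z0 = -5: P(-5) = 1 + (-1.08)(-5) + (0.434)(-5)^2 + (0.138)(-5)^3
  = 1 + (5.4) + (10.85) + (-17.25) = 0.  So z_0 = -5 is a root, |z_0| = 5.
Divide out the factor (1 + 0.2 z) = (1 - z/z0) (since 1/z0 = -0.2):
  P(z) = (1 + 0.2 z)(1 + (-1.28) z + (0.69) z^2)
  [check: z-coef -1.28 - (-0.2) = -1.08; z^2-coef 0.69 - (-0.2)(-1.28) = 0.434; z^3-coef -(-0.2)(0.69) = 0.138.]
Remaining roots from the quadratic factor 1 + (-1.28) z + (0.69) z^2:
  Set 1 + (-1.28) z + (0.69) z^2 = 0, i.e. a z^2 + b z + c = 0 with a = 0.69, b = -1.28, c = 1.
  Discriminant D = b^2 - 4ac = (-1.28)^2 - 4*(0.69)*1 = 1.6384 - (2.76) = -1.1216.
  D < 0, so the roots are the complex-conjugate pair z = (-b +/- i sqrt(-D)) / (2a) = 0.9275 +/- 0.7674i.
  For a conjugate pair |z|^2 = z * conj(z) = (product of roots) = c/a = 1/(0.69) = 1.449275, so |z| = sqrt(1.449275) = 1.2039 for both roots.
Moduli of all roots: 5.0000, 1.2039, 1.2039.
All moduli strictly greater than 1? Yes.
Verdict: Invertible.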